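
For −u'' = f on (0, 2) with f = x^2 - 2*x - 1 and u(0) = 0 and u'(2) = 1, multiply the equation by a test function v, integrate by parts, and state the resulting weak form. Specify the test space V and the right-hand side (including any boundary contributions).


V = {v ∈ H^1(0, 2) : v(0) = 0} (test functions vanish at x = 0 where u is specified); weak form: ∫_0^2 u'v' dx = ∫_0^2 (x^2 - 2*x - 1) v dx + v(2) for all v ∈ V.

Multiply both sides by a test function v and integrate from 0 to 2:
  ∫_0^2 −u''(x) v(x) dx = ∫_0^2 f(x) v(x) dx.
Integrate the LHS by parts once:
  ∫_0^2 −u'' v dx = −[u'(x) v(x)]_0^2 + ∫_0^2 u'(x) v'(x) dx.
Thus ∫_0^2 u'(x) v'(x) dx = ∫_0^2 f(x) v(x) dx + [u'(x) v(x)]_0^2.
Choose V so that boundary terms are either known or forced to vanish.
Mixed BC: u(0) = 0 (Dirichlet) and u'(2) = 1 (Neumann). Define V = {v ∈ H^1(0, 2) : v(0) = 0}. Then [u' v]_0^2 = u'(2)·v(2) − u'(0)·0 = v(2).
Weak formulation: find u (satisfying any essential BC) such that ∫_0^2 u'(x) v'(x) dx = ∫_0^2 f v dx + v(2) for all v ∈ V (Dirichlet at 0 absorbed into V; Neumann datum at x = 2 contributes the boundary term).
Substituting f(x) = x^2 - 2*x - 1, the right-hand side is ∫_0^2 (x^2 - 2*x - 1) v dx + v(2).


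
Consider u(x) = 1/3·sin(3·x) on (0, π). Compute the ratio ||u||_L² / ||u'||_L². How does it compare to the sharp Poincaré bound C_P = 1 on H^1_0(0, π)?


||u||_L² / ||u'||_L² = 1/3 < C_P = 1.

u(x) = 1/3·sin(3·x), so u'(x) = cos(3*x).
Writing u(x) = A·sin(kπx/L) with A = 1/3 and k = 3, use ∫_0^L sin²(kπx/L) dx = L/2 and ∫_0^L cos²(kπx/L) dx = L/2.
u² = 1/9·sin²(3·x) and (u')² = 1·cos²(3·x), and each of sin², cos² integrates to L/2 = π/2 over (0, π).
∫_0^π u² dx = π/18, so ||u||_L² = sqrt(2)*sqrt(π)/6.
∫_0^π (u')² dx = π/2, so ||u'||_L² = sqrt(2)*sqrt(π)/2.
Ratio ||u||_L² / ||u'||_L² = 1/3.
Sharp Poincaré constant on H^1_0(0, π) is C_P = L/π = 1, achieved by sin(x).
This is the k = 3 harmonic; the ratio L/(kπ) is strictly less than C_P = L/π, consistent with the sharp inequality ||u||_L² ≤ C_P ||u'||_L².


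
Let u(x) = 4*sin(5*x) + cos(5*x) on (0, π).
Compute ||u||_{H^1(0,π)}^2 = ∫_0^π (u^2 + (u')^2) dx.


||u||_{H^1(0,π)}^2 = 221*π

u'(x) = -5*sin(5*x) + 20*cos(5*x).
Expand u² and (u')² and integrate term by term on (0, π), using: for integers n ≥ 1, ∫_0^π sin²(nx) dx = ∫_0^π cos²(nx) dx = π/2; for n ≠ n', ∫_0^π sin(nx)sin(n'x) dx = ∫_0^π cos(nx)cos(n'x) dx = 0; and by product-to-sum, ∫_0^π sin(nx)cos(n'x) dx = ½∫_0^π [sin((n+n')x) + sin((n−n')x)] dx, which is 0 when n+n' is even and 2n/(n²−n'²) when n+n' is odd (it need not vanish on (0, π)).
  u² squared terms: (4)²·∫sin(5x)² dx = 16·π/2 = 8*π;  (1)²·∫cos(5x)² dx = 1·π/2 = π/2.
  u² cross terms: 2·(4)·(1)·∫sin(5x)·cos(5x) dx = 8·(0) = 0.
  So ∫_0^π u² dx = 8*π + π/2 + 0 = 17*π/2.
  (u')² squared terms: (-5)²·∫sin(5x)² dx = 25·π/2 = 25*π/2;  (20)²·∫cos(5x)² dx = 400·π/2 = 200*π.
  (u')² cross terms: 2·(-5)·(20)·∫sin(5x)·cos(5x) dx = -200·(0) = 0.
  So ∫_0^π (u')² dx = 25*π/2 + 200*π + 0 = 425*π/2.
||u||_{H^1}^2 = (17*π/2) + (425*π/2) = 221*π.


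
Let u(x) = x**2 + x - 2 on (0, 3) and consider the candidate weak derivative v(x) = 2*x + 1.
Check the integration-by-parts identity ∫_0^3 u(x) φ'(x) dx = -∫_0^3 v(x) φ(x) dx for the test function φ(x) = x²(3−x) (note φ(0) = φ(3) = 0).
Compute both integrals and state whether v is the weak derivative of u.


LHS = -621/20, RHS = -621/20. Yes, v = u' weakly.

u(x) = x**2 + x - 2, classical derivative u'(x) = 2*x + 1.
φ(x) = x²(3−x), so φ'(x) = 3*x*(2 - x).
Note φ(0) = φ(3) = 0, so the boundary term u·φ vanishes.
LHS = ∫_0^3 u(x) φ'(x) dx = ∫_0^3 (-3*x^4 + 3*x^3 + 12*x^2 - 12*x) dx. Term by term:
  ∫_0^3 -3*x^4 dx = -729/5;  ∫_0^3 3*x^3 dx = 243/4;  ∫_0^3 12*x^2 dx = 108;
  ∫_0^3 -12*x dx = -54.
Sum: -729/5 + 243/4 + 108 − 54 = -621/20.
So LHS = -621/20.
∫_0^3 v(x) φ(x) dx = ∫_0^3 (-2*x^4 + 5*x^3 + 3*x^2) dx. Term by term:
  ∫_0^3 -2*x^4 dx = -486/5;  ∫_0^3 5*x^3 dx = 405/4;  ∫_0^3 3*x^2 dx = 27.
Sum: -486/5 + 405/4 + 27 = 621/20.
So RHS = -∫_0^3 v(x) φ(x) dx = -621/20.
LHS = RHS, so the identity holds for this test φ.
Moreover u is smooth here and v(x) = u'(x) = 2*x + 1 pointwise, so the identity holds for every test function. Hence v is the weak derivative of u.


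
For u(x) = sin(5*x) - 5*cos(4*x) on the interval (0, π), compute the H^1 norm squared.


||u||_{H^1(0,π)}^2 = -1700/9 + 451*π/2

u'(x) = 20*sin(4*x) + 5*cos(5*x).
Expand u² and (u')² and integrate term by term on (0, π), using: for integers n ≥ 1, ∫_0^π sin²(nx) dx = ∫_0^π cos²(nx) dx = π/2; for n ≠ n', ∫_0^π sin(nx)sin(n'x) dx = ∫_0^π cos(nx)cos(n'x) dx = 0; and by product-to-sum, ∫_0^π sin(nx)cos(n'x) dx = ½∫_0^π [sin((n+n')x) + sin((n−n')x)] dx, which is 0 when n+n' is even and 2n/(n²−n'²) when n+n' is odd (it need not vanish on (0, π)).
  u² squared terms: (-5)²·∫cos(4x)² dx = 25·π/2 = 25*π/2;  (1)²·∫sin(5x)² dx = 1·π/2 = π/2.
  u² cross terms: 2·(-5)·(1)·∫cos(4x)·sin(5x) dx = -10·(10/9) = -100/9.
  So ∫_0^π u² dx = 25*π/2 + π/2 − 100/9 = -100/9 + 13*π.
  (u')² squared terms: (5)²·∫cos(5x)² dx = 25·π/2 = 25*π/2;  (20)²·∫sin(4x)² dx = 400·π/2 = 200*π.
  (u')² cross terms: 2·(5)·(20)·∫cos(5x)·sin(4x) dx = 200·(-8/9) = -1600/9.
  So ∫_0^π (u')² dx = 25*π/2 + 200*π − 1600/9 = -1600/9 + 425*π/2.
||u||_{H^1}^2 = (-100/9 + 13*π) + (-1600/9 + 425*π/2) = -1700/9 + 451*π/2.


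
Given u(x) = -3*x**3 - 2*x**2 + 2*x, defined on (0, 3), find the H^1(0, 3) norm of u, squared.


||u||_{H^1}^2 = 311838/35

The H^1 norm (squared) on an interval (0, L) is
  ||u||_{H^1}^2 = ∫_0^L u(x)^2 dx + ∫_0^L u'(x)^2 dx.
Compute u'(x) = -9*x**2 - 4*x + 2.
Then u(x)^2 = 9*x**6 + 12*x**5 - 8*x**4 - 8*x**3 + 4*x**2 and u'(x)^2 = 81*x**4 + 72*x**3 - 20*x**2 - 16*x + 4.
Integrate each monomial from 0 to 3 using ∫_0^3 c·x^n dx = c·3^(n+1)/(n+1):
  ∫_0^3 u(x)^2 dx = ∫_0^3 (9*x^6 + 12*x^5 - 8*x^4 - 8*x^3 + 4*x^2) dx. Term by term:
    ∫_0^3 9*x^6 dx = 19683/7;  ∫_0^3 12*x^5 dx = 1458;  ∫_0^3 -8*x^4 dx = -1944/5;
    ∫_0^3 -8*x^3 dx = -162;  ∫_0^3 4*x^2 dx = 36.
  Sum: 19683/7 + 1458 − 1944/5 − 162 + 36 = 131427/35.
  ∫_0^3 u'(x)^2 dx = ∫_0^3 (81*x^4 + 72*x^3 - 20*x^2 - 16*x + 4) dx. Term by term:
    ∫_0^3 81*x^4 dx = 19683/5;  ∫_0^3 72*x^3 dx = 1458;  ∫_0^3 -20*x^2 dx = -180;
    ∫_0^3 -16*x dx = -72;  ∫_0^3 4 dx = 12.
  Sum: 19683/5 + 1458 − 180 − 72 + 12 = 25773/5.
Adding: ||u||_{H^1}^2 = 131427/35 + 25773/5 = 311838/35.


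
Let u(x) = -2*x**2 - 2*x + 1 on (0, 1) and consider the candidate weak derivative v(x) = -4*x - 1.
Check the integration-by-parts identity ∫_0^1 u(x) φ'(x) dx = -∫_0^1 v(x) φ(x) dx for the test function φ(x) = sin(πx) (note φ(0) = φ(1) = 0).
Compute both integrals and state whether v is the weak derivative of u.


LHS = 8/π, RHS = 6/π. No, v is not the weak derivative of u.

u(x) = -2*x**2 - 2*x + 1, classical derivative u'(x) = -4*x - 2.
φ(x) = sin(πx), so φ'(x) = π*cos(π*x).
Note φ(0) = φ(1) = 0, so the boundary term u·φ vanishes.
LHS = ∫_0^1 u(x) φ'(x) dx = ∫_0^1 (-2*π*x^2*cos(π*x) - 2*π*x*cos(π*x) + π*cos(π*x)) dx. Term by term:
  ∫_0^1 π*cos(π*x) dx = 0;  ∫_0^1 -2*π*x*cos(π*x) dx = 4/π;  ∫_0^1 -2*π*x^2*cos(π*x) dx = 4/π.
Sum: 0 + 4/π + 4/π = 8/π.
So LHS = 8/π.
∫_0^1 v(x) φ(x) dx = ∫_0^1 (-4*x*sin(π*x) - sin(π*x)) dx. Term by term:
  ∫_0^1 -sin(π*x) dx = -2/π;  ∫_0^1 -4*x*sin(π*x) dx = -4/π.
Sum: -2/π − 4/π = -6/π.
So RHS = -∫_0^1 v(x) φ(x) dx = 6/π.
LHS − RHS = 2/π ≠ 0, so the identity fails.
(For a valid weak derivative the identity must hold for EVERY test function, in particular this one. The failure shows v is NOT the weak derivative of u.)
Correct weak derivative would be u'(x) = -4*x - 2.


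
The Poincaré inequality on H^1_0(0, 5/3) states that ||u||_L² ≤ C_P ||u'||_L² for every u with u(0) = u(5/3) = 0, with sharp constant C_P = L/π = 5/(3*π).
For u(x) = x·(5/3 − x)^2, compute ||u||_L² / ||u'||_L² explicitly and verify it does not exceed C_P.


||u||_L² / ||u'||_L² = 5*sqrt(14)/42 < C_P = 5/(3*π).

u(x) = x·(5/3 − x)^2, so u'(x) = (3*x - 5)*(9*x - 5)/9.
u(x) = x·(5/3 − x)^2 vanishes at x = 0 and x = 5/3, so u ∈ H^1_0(0, 5/3). Differentiate via the product rule and integrate the resulting polynomials term by term.
  ∫_0^5/3 u² dx = ∫_0^5/3 (x^6 - 20*x^5/3 + 50*x^4/3 - 500*x^3/27 + 625*x^2/81) dx. Term by term:
    ∫_0^5/3 x^6 dx = 78125/15309;  ∫_0^5/3 -20*x^5/3 dx = -156250/6561;  ∫_0^5/3 50*x^4/3 dx = 31250/729;
    ∫_0^5/3 -500*x^3/27 dx = -78125/2187;  ∫_0^5/3 625*x^2/81 dx = 78125/6561.
  Sum: 78125/15309 − 156250/6561 + 31250/729 − 78125/2187 + 78125/6561 = 15625/45927.
  ∫_0^5/3 (u')² dx = ∫_0^5/3 (9*x^4 - 40*x^3 + 550*x^2/9 - 1000*x/27 + 625/81) dx. Term by term:
    ∫_0^5/3 9*x^4 dx = 625/27;  ∫_0^5/3 -40*x^3 dx = -6250/81;  ∫_0^5/3 550*x^2/9 dx = 68750/729;
    ∫_0^5/3 -1000*x/27 dx = -12500/243;  ∫_0^5/3 625/81 dx = 3125/243.
  Sum: 625/27 − 6250/81 + 68750/729 − 12500/243 + 3125/243 = 1250/729.
∫_0^5/3 u² dx = 15625/45927, so ||u||_L² = 125*sqrt(7)/567.
∫_0^5/3 (u')² dx = 1250/729, so ||u'||_L² = 25*sqrt(2)/27.
Ratio ||u||_L² / ||u'||_L² = 5*sqrt(14)/42.
Sharp Poincaré constant on H^1_0(0, 5/3) is C_P = L/π = 5/(3*π), achieved by sin(3*π/5·x).
A polynomial bump cannot attain the sharp Poincaré constant (only the first sine eigenfunction does), so the ratio is strictly less than C_P, consistent with ||u||_L² ≤ C_P ||u'||_L².


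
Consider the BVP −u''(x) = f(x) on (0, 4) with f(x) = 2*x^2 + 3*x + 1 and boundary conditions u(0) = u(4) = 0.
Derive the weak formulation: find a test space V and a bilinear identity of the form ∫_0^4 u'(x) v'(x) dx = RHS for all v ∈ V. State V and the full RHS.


V = H^1_0(0, 4) (so v(0) = v(4) = 0); weak form: ∫_0^4 u'v' dx = ∫_0^4 (2*x^2 + 3*x + 1) v dx for all v ∈ V.

Multiply both sides by a test function v and integrate from 0 to 4:
  ∫_0^4 −u''(x) v(x) dx = ∫_0^4 f(x) v(x) dx.
Integrate the LHS by parts once:
  ∫_0^4 −u'' v dx = −[u'(x) v(x)]_0^4 + ∫_0^4 u'(x) v'(x) dx.
Thus ∫_0^4 u'(x) v'(x) dx = ∫_0^4 f(x) v(x) dx + [u'(x) v(x)]_0^4.
Choose V so that boundary terms are either known or forced to vanish.
u is Dirichlet: u(0) = u(4) = 0. Let V = H^1_0(0, 4); then v(0) = v(4) = 0, and [u' v]_0^4 = 0.
Weak formulation: find u (satisfying any essential BC) such that ∫_0^4 u'(x) v'(x) dx = ∫_0^4 f v dx for all v ∈ V.
Substituting f(x) = 2*x^2 + 3*x + 1, the right-hand side is ∫_0^4 (2*x^2 + 3*x + 1) v dx.


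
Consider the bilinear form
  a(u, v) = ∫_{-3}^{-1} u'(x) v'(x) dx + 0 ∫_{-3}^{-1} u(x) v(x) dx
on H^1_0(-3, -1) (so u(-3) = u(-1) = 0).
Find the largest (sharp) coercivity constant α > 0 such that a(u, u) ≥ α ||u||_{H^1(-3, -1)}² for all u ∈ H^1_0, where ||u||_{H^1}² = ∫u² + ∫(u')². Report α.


α = π^2/(4 + π^2)

Coercivity of a(·,·) on H^1_0(-3, -1) means a(u, u) ≥ α ||u||_{H^1}² for every u ∈ H^1_0.
The interval has length L = 2, and Poincaré/coercivity depend only on L. Here a(u, u) = ∫(u')² + (0)·∫u².
Here c = 0, so a(u,u) = ∫(u')² alone. The condition a(u,u) ≥ α||u||_{H^1}² reads (1−α)∫(u')² ≥ (α−c)∫u². Any admissible α is ≤ 1 (rapidly oscillating u have ∫u²/∫(u')² → 0), and α = 1 would force 0 ≥ (1−c)∫u², impossible since c < 1; so 1−α > 0. By the sharp Poincaré inequality on H^1_0 of an interval of length L, ∫(u')² ≥ (π/L)²∫u² with equality for the first sine mode sin(π(x−x₀)/L) (x₀ the left endpoint), so the inequality holds for all u iff (1−α)(π/L)² ≥ α − c, i.e. α ≤ ((π/L)² + c)/((π/L)² + 1) = (1 + c(L/π)²)/(1 + (L/π)²). (Direct route, valid since c ≤ 0: Poincaré gives c∫u² ≥ c(L/π)²∫(u')², so a(u,u) ≥ (1 + c(L/π)²)∫(u')², while ||u||_{H^1}² ≤ (1 + (L/π)²)∫(u')²; dividing yields the same α.) With (π/L)² = π^2/4 and c = 0, the largest admissible constant is α = ((π/L)² + c)/((π/L)² + 1).
Simplifying, α = π^2/(4 + π^2).


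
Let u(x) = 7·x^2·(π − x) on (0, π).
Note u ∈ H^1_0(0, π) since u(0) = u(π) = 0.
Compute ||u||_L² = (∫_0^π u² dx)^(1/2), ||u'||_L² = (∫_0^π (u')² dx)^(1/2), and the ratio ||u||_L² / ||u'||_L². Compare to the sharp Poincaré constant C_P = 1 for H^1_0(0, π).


||u||_L² / ||u'||_L² = sqrt(14)*π/14 < C_P = 1.

u(x) = 7·x^2·(π − x), so u'(x) = 7*x*(-3*x + 2*π).
u(x) = 7·x^2·(π − x) vanishes at x = 0 and x = π, so u ∈ H^1_0(0, π). Differentiate via the product rule and integrate the resulting polynomials term by term.
  ∫_0^π u² dx = ∫_0^π (49*x^6 - 98*π*x^5 + 49*π^2*x^4) dx. Term by term:
    ∫_0^π 49*x^6 dx = 7*π^7;  ∫_0^π -98*π*x^5 dx = -49*π^7/3;  ∫_0^π 49*π^2*x^4 dx = 49*π^7/5.
  Sum: 7*π^7 − 49*π^7/3 + 49*π^7/5 = 7*π^7/15.
  ∫_0^π (u')² dx = ∫_0^π (441*x^4 - 588*π*x^3 + 196*π^2*x^2) dx. Term by term:
    ∫_0^π 441*x^4 dx = 441*π^5/5;  ∫_0^π -588*π*x^3 dx = -147*π^5;  ∫_0^π 196*π^2*x^2 dx = 196*π^5/3.
  Sum: 441*π^5/5 − 147*π^5 + 196*π^5/3 = 98*π^5/15.
∫_0^π u² dx = 7*π^7/15, so ||u||_L² = sqrt(105)*π^(7/2)/15.
∫_0^π (u')² dx = 98*π^5/15, so ||u'||_L² = 7*sqrt(30)*π^(5/2)/15.
Ratio ||u||_L² / ||u'||_L² = sqrt(14)*π/14.
Sharp Poincaré constant on H^1_0(0, π) is C_P = L/π = 1, achieved by sin(x).
A polynomial bump cannot attain the sharp Poincaré constant (only the first sine eigenfunction does), so the ratio is strictly less than C_P, consistent with ||u||_L² ≤ C_P ||u'||_L².


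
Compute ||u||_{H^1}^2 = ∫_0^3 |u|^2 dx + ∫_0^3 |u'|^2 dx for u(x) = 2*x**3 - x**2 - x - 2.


||u||_{H^1}^2 = 124881/70

The H^1 norm (squared) on an interval (0, L) is
  ||u||_{H^1}^2 = ∫_0^L u(x)^2 dx + ∫_0^L u'(x)^2 dx.
Compute u'(x) = 6*x**2 - 2*x - 1.
Then u(x)^2 = 4*x**6 - 4*x**5 - 3*x**4 - 6*x**3 + 5*x**2 + 4*x + 4 and u'(x)^2 = 36*x**4 - 24*x**3 - 8*x**2 + 4*x + 1.
Integrate each monomial from 0 to 3 using ∫_0^3 c·x^n dx = c·3^(n+1)/(n+1):
  ∫_0^3 u(x)^2 dx = ∫_0^3 (4*x^6 - 4*x^5 - 3*x^4 - 6*x^3 + 5*x^2 + 4*x + 4) dx. Term by term:
    ∫_0^3 4*x^6 dx = 8748/7;  ∫_0^3 -4*x^5 dx = -486;  ∫_0^3 -3*x^4 dx = -729/5;
    ∫_0^3 -6*x^3 dx = -243/2;  ∫_0^3 5*x^2 dx = 45;  ∫_0^3 4*x dx = 18;
    ∫_0^3 4 dx = 12.
  Sum: 8748/7 − 486 − 729/5 − 243/2 + 45 + 18 + 12 = 39999/70.
  ∫_0^3 u'(x)^2 dx = ∫_0^3 (36*x^4 - 24*x^3 - 8*x^2 + 4*x + 1) dx. Term by term:
    ∫_0^3 36*x^4 dx = 8748/5;  ∫_0^3 -24*x^3 dx = -486;  ∫_0^3 -8*x^2 dx = -72;
    ∫_0^3 4*x dx = 18;  ∫_0^3 1 dx = 3.
  Sum: 8748/5 − 486 − 72 + 18 + 3 = 6063/5.
Adding: ||u||_{H^1}^2 = 39999/70 + 6063/5 = 124881/70.


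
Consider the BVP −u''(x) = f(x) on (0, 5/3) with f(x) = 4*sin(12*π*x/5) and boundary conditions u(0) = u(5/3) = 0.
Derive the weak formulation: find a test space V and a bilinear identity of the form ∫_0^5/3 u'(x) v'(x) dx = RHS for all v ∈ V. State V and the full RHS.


V = H^1_0(0, 5/3) (so v(0) = v(5/3) = 0); weak form: ∫_0^5/3 u'v' dx = ∫_0^5/3 (4*sin(12*π*x/5)) v dx for all v ∈ V.

Multiply both sides by a test function v and integrate from 0 to 5/3:
  ∫_0^5/3 −u''(x) v(x) dx = ∫_0^5/3 f(x) v(x) dx.
Integrate the LHS by parts once:
  ∫_0^5/3 −u'' v dx = −[u'(x) v(x)]_0^5/3 + ∫_0^5/3 u'(x) v'(x) dx.
Thus ∫_0^5/3 u'(x) v'(x) dx = ∫_0^5/3 f(x) v(x) dx + [u'(x) v(x)]_0^5/3.
Choose V so that boundary terms are either known or forced to vanish.
u is Dirichlet: u(0) = u(5/3) = 0. Let V = H^1_0(0, 5/3); then v(0) = v(5/3) = 0, and [u' v]_0^5/3 = 0.
Weak formulation: find u (satisfying any essential BC) such that ∫_0^5/3 u'(x) v'(x) dx = ∫_0^5/3 f v dx for all v ∈ V.
Substituting f(x) = 4*sin(12*π*x/5), the right-hand side is ∫_0^5/3 (4*sin(12*π*x/5)) v dx.


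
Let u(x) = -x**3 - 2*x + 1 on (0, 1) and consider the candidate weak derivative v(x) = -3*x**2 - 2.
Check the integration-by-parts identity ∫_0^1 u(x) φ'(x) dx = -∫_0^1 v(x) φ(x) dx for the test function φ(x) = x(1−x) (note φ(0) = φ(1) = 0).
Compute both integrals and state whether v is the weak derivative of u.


LHS = 29/60, RHS = 29/60. Yes, v = u' weakly.

u(x) = -x**3 - 2*x + 1, classical derivative u'(x) = -3*x**2 - 2.
φ(x) = x(1−x), so φ'(x) = 1 - 2*x.
Note φ(0) = φ(1) = 0, so the boundary term u·φ vanishes.
LHS = ∫_0^1 u(x) φ'(x) dx = ∫_0^1 (2*x^4 - x^3 + 4*x^2 - 4*x + 1) dx. Term by term:
  ∫_0^1 2*x^4 dx = 2/5;  ∫_0^1 -x^3 dx = -1/4;  ∫_0^1 4*x^2 dx = 4/3;
  ∫_0^1 -4*x dx = -2;  ∫_0^1 1 dx = 1.
Sum: 2/5 − 1/4 + 4/3 − 2 + 1 = 29/60.
So LHS = 29/60.
∫_0^1 v(x) φ(x) dx = ∫_0^1 (3*x^4 - 3*x^3 + 2*x^2 - 2*x) dx. Term by term:
  ∫_0^1 3*x^4 dx = 3/5;  ∫_0^1 -3*x^3 dx = -3/4;  ∫_0^1 2*x^2 dx = 2/3;
  ∫_0^1 -2*x dx = -1.
Sum: 3/5 − 3/4 + 2/3 − 1 = -29/60.
So RHS = -∫_0^1 v(x) φ(x) dx = 29/60.
LHS = RHS, so the identity holds for this test φ.
Moreover u is smooth here and v(x) = u'(x) = -3*x**2 - 2 pointwise, so the identity holds for every test function. Hence v is the weak derivative of u.


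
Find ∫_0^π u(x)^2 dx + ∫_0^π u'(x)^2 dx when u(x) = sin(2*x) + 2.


||u||_{H^1(0,π)}^2 = 13*π/2

u'(x) = 2*cos(2*x).
Expand u² and (u')² and integrate term by term on (0, π), using: for integers n ≥ 1, ∫_0^π sin²(nx) dx = ∫_0^π cos²(nx) dx = π/2; for n ≠ n', ∫_0^π sin(nx)sin(n'x) dx = ∫_0^π cos(nx)cos(n'x) dx = 0; and by product-to-sum, ∫_0^π sin(nx)cos(n'x) dx = ½∫_0^π [sin((n+n')x) + sin((n−n')x)] dx, which is 0 when n+n' is even and 2n/(n²−n'²) when n+n' is odd (it need not vanish on (0, π)). For the constant mode: ∫_0^π 1 dx = π, ∫_0^π cos(nx) dx = 0, ∫_0^π sin(nx) dx = (1−(−1)^n)/n.
  u² squared terms: (2)²·∫1 dx = 4·π = 4*π;  (1)²·∫sin(2x)² dx = 1·π/2 = π/2.
  u² cross terms: 2·(2)·(1)·∫1·sin(2x) dx = 4·(0) = 0.
  So ∫_0^π u² dx = 4*π + π/2 + 0 = 9*π/2.
  (u')² squared terms: (2)²·∫cos(2x)² dx = 4·π/2 = 2*π.
  So ∫_0^π (u')² dx = 2*π.
||u||_{H^1}^2 = (9*π/2) + (2*π) = 13*π/2.


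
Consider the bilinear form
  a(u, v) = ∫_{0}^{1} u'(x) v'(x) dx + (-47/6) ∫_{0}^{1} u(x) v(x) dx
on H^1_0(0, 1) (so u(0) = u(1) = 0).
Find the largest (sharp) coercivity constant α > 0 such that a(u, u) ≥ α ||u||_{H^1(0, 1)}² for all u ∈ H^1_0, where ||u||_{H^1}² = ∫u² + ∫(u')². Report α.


α = (-47/6 + π^2)/(1 + π^2)

Coercivity of a(·,·) on H^1_0(0, 1) means a(u, u) ≥ α ||u||_{H^1}² for every u ∈ H^1_0.
The interval has length L = 1, and Poincaré/coercivity depend only on L. Here a(u, u) = ∫(u')² + (-47/6)·∫u².
Here c = -47/6 < 0 with |c| < (π/L)² = π^2, so coercivity still holds. The condition a(u,u) ≥ α||u||_{H^1}² reads (1−α)∫(u')² ≥ (α−c)∫u². Any admissible α is ≤ 1 (rapidly oscillating u have ∫u²/∫(u')² → 0), and α = 1 would force 0 ≥ (1−c)∫u², impossible since c < 1; so 1−α > 0. By the sharp Poincaré inequality on H^1_0 of an interval of length L, ∫(u')² ≥ (π/L)²∫u² with equality for the first sine mode sin(π(x−x₀)/L) (x₀ the left endpoint), so the inequality holds for all u iff (1−α)(π/L)² ≥ α − c, i.e. α ≤ ((π/L)² + c)/((π/L)² + 1) = (1 + c(L/π)²)/(1 + (L/π)²). (Direct route, valid since c ≤ 0: Poincaré gives c∫u² ≥ c(L/π)²∫(u')², so a(u,u) ≥ (1 + c(L/π)²)∫(u')², while ||u||_{H^1}² ≤ (1 + (L/π)²)∫(u')²; dividing yields the same α.) With (π/L)² = π^2 and c = -47/6, the largest admissible constant is α = ((π/L)² + c)/((π/L)² + 1).
Simplifying, α = (-47/6 + π^2)/(1 + π^2).


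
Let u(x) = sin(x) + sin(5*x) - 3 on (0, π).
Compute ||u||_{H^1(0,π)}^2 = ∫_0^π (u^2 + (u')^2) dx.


||u||_{H^1(0,π)}^2 = -72/5 + 23*π

u'(x) = cos(x) + 5*cos(5*x).
Expand u² and (u')² and integrate term by term on (0, π), using: for integers n ≥ 1, ∫_0^π sin²(nx) dx = ∫_0^π cos²(nx) dx = π/2; for n ≠ n', ∫_0^π sin(nx)sin(n'x) dx = ∫_0^π cos(nx)cos(n'x) dx = 0; and by product-to-sum, ∫_0^π sin(nx)cos(n'x) dx = ½∫_0^π [sin((n+n')x) + sin((n−n')x)] dx, which is 0 when n+n' is even and 2n/(n²−n'²) when n+n' is odd (it need not vanish on (0, π)). For the constant mode: ∫_0^π 1 dx = π, ∫_0^π cos(nx) dx = 0, ∫_0^π sin(nx) dx = (1−(−1)^n)/n.
  u² squared terms: (-3)²·∫1 dx = 9·π = 9*π;  (1)²·∫sin(x)² dx = 1·π/2 = π/2;  (1)²·∫sin(5x)² dx = 1·π/2 = π/2.
  u² cross terms: 2·(-3)·(1)·∫1·sin(x) dx = -6·(2) = -12;  2·(-3)·(1)·∫1·sin(5x) dx = -6·(2/5) = -12/5;  2·(1)·(1)·∫sin(x)·sin(5x) dx = 2·(0) = 0.
  So ∫_0^π u² dx = 9*π + π/2 + π/2 − 12 − 12/5 + 0 = -72/5 + 10*π.
  (u')² squared terms: (5)²·∫cos(5x)² dx = 25·π/2 = 25*π/2;  (1)²·∫cos(x)² dx = 1·π/2 = π/2.
  (u')² cross terms: 2·(5)·(1)·∫cos(5x)·cos(x) dx = 10·(0) = 0.
  So ∫_0^π (u')² dx = 25*π/2 + π/2 + 0 = 13*π.
||u||_{H^1}^2 = (-72/5 + 10*π) + (13*π) = -72/5 + 23*π.


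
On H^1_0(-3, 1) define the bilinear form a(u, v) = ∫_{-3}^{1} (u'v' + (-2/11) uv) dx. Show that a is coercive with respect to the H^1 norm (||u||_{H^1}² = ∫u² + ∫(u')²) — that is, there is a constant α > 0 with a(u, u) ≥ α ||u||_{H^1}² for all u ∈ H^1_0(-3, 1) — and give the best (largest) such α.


α = (-32/11 + π^2)/(π^2 + 16)

Coercivity of a(·,·) on H^1_0(-3, 1) means a(u, u) ≥ α ||u||_{H^1}² for every u ∈ H^1_0.
The interval has length L = 4, and Poincaré/coercivity depend only on L. Here a(u, u) = ∫(u')² + (-2/11)·∫u².
Here c = -2/11 < 0 with |c| < (π/L)² = π^2/16, so coercivity still holds. The condition a(u,u) ≥ α||u||_{H^1}² reads (1−α)∫(u')² ≥ (α−c)∫u². Any admissible α is ≤ 1 (rapidly oscillating u have ∫u²/∫(u')² → 0), and α = 1 would force 0 ≥ (1−c)∫u², impossible since c < 1; so 1−α > 0. By the sharp Poincaré inequality on H^1_0 of an interval of length L, ∫(u')² ≥ (π/L)²∫u² with equality for the first sine mode sin(π(x−x₀)/L) (x₀ the left endpoint), so the inequality holds for all u iff (1−α)(π/L)² ≥ α − c, i.e. α ≤ ((π/L)² + c)/((π/L)² + 1) = (1 + c(L/π)²)/(1 + (L/π)²). (Direct route, valid since c ≤ 0: Poincaré gives c∫u² ≥ c(L/π)²∫(u')², so a(u,u) ≥ (1 + c(L/π)²)∫(u')², while ||u||_{H^1}² ≤ (1 + (L/π)²)∫(u')²; dividing yields the same α.) With (π/L)² = π^2/16 and c = -2/11, the largest admissible constant is α = ((π/L)² + c)/((π/L)² + 1).
Simplifying, α = (-32/11 + π^2)/(π^2 + 16).


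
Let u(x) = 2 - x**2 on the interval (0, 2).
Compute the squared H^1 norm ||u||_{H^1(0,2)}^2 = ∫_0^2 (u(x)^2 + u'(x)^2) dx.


||u||_{H^1}^2 = 72/5

The H^1 norm (squared) on an interval (0, L) is
  ||u||_{H^1}^2 = ∫_0^L u(x)^2 dx + ∫_0^L u'(x)^2 dx.
Compute u'(x) = -2*x.
Then u(x)^2 = x**4 - 4*x**2 + 4 and u'(x)^2 = 4*x**2.
Integrate each monomial from 0 to 2 using ∫_0^2 c·x^n dx = c·2^(n+1)/(n+1):
  ∫_0^2 u(x)^2 dx = ∫_0^2 (x^4 - 4*x^2 + 4) dx. Term by term:
    ∫_0^2 x^4 dx = 32/5;  ∫_0^2 -4*x^2 dx = -32/3;  ∫_0^2 4 dx = 8.
  Sum: 32/5 − 32/3 + 8 = 56/15.
  ∫_0^2 u'(x)^2 dx = ∫_0^2 (4*x^2) dx. Term by term:
    ∫_0^2 4*x^2 dx = 32/3.
Adding: ||u||_{H^1}^2 = 56/15 + 32/3 = 72/5.


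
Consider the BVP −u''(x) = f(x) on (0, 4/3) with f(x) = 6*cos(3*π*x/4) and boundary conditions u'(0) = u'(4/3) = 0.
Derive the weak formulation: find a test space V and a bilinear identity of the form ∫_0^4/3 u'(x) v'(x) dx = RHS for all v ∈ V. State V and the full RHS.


V = H^1(0, 4/3) (no boundary constraint on v; u is determined up to an additive constant); weak form: ∫_0^4/3 u'v' dx = ∫_0^4/3 (6*cos(3*π*x/4)) v dx for all v ∈ V.

Multiply both sides by a test function v and integrate from 0 to 4/3:
  ∫_0^4/3 −u''(x) v(x) dx = ∫_0^4/3 f(x) v(x) dx.
Integrate the LHS by parts once:
  ∫_0^4/3 −u'' v dx = −[u'(x) v(x)]_0^4/3 + ∫_0^4/3 u'(x) v'(x) dx.
Thus ∫_0^4/3 u'(x) v'(x) dx = ∫_0^4/3 f(x) v(x) dx + [u'(x) v(x)]_0^4/3.
Choose V so that boundary terms are either known or forced to vanish.
u has homogeneous Neumann: u'(0) = u'(4/3) = 0. So [u' v]_0^4/3 = 0·v(4/3) − 0·v(0) = 0 for any v; take V = H^1(0, 4/3).
Weak formulation: find u (satisfying any essential BC) such that ∫_0^4/3 u'(x) v'(x) dx = ∫_0^4/3 f v dx for all v ∈ V (homogeneous Neumann, so boundary terms vanish).
Substituting f(x) = 6*cos(3*π*x/4), the right-hand side is ∫_0^4/3 (6*cos(3*π*x/4)) v dx.
Compatibility check (pure Neumann): taking v ≡ 1 ∈ V gives 0 = ∫_0^4/3 f dx + (0) − (0), i.e. ∫_0^4/3 f dx must equal u'(0) − u'(4/3) = 0. Indeed ∫_0^4/3 (6*cos(3*π*x/4)) dx = 0, so the data are compatible. The solution is then unique only up to an additive constant (fix it e.g. by requiring ∫_0^4/3 u dx = 0).


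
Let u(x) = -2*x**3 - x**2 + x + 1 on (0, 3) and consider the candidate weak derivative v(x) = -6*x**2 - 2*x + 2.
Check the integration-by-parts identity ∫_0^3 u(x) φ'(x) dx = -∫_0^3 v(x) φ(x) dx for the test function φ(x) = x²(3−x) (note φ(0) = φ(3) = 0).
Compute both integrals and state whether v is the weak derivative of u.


LHS = 3267/20, RHS = 783/5. No, v is not the weak derivative of u.

u(x) = -2*x**3 - x**2 + x + 1, classical derivative u'(x) = -6*x**2 - 2*x + 1.
φ(x) = x²(3−x), so φ'(x) = 3*x*(2 - x).
Note φ(0) = φ(3) = 0, so the boundary term u·φ vanishes.
LHS = ∫_0^3 u(x) φ'(x) dx = ∫_0^3 (6*x^5 - 9*x^4 - 9*x^3 + 3*x^2 + 6*x) dx. Term by term:
  ∫_0^3 6*x^5 dx = 729;  ∫_0^3 -9*x^4 dx = -2187/5;  ∫_0^3 -9*x^3 dx = -729/4;
  ∫_0^3 3*x^2 dx = 27;  ∫_0^3 6*x dx = 27.
Sum: 729 − 2187/5 − 729/4 + 27 + 27 = 3267/20.
So LHS = 3267/20.
∫_0^3 v(x) φ(x) dx = ∫_0^3 (6*x^5 - 16*x^4 - 8*x^3 + 6*x^2) dx. Term by term:
  ∫_0^3 6*x^5 dx = 729;  ∫_0^3 -16*x^4 dx = -3888/5;  ∫_0^3 -8*x^3 dx = -162;
  ∫_0^3 6*x^2 dx = 54.
Sum: 729 − 3888/5 − 162 + 54 = -783/5.
So RHS = -∫_0^3 v(x) φ(x) dx = 783/5.
LHS − RHS = 27/4 ≠ 0, so the identity fails.
(For a valid weak derivative the identity must hold for EVERY test function, in particular this one. The failure shows v is NOT the weak derivative of u.)
Correct weak derivative would be u'(x) = -6*x**2 - 2*x + 1.


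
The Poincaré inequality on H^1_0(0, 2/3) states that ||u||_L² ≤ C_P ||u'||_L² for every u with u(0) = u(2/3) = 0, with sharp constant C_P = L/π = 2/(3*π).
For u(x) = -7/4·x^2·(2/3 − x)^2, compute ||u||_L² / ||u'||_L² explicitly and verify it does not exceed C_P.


||u||_L² / ||u'||_L² = sqrt(3)/9 < C_P = 2/(3*π).

u(x) = -7/4·x^2·(2/3 − x)^2, so u'(x) = 7*x*(-9*x^2 + 9*x - 2)/9.
u(x) = -7/4·x^2·(2/3 − x)^2 vanishes at x = 0 and x = 2/3, so u ∈ H^1_0(0, 2/3). Differentiate via the product rule and integrate the resulting polynomials term by term.
  ∫_0^2/3 u² dx = ∫_0^2/3 (49*x^8/16 - 49*x^7/6 + 49*x^6/6 - 98*x^5/27 + 49*x^4/81) dx. Term by term:
    ∫_0^2/3 49*x^8/16 dx = 1568/177147;  ∫_0^2/3 -49*x^7/6 dx = -784/19683;  ∫_0^2/3 49*x^6/6 dx = 448/6561;
    ∫_0^2/3 -98*x^5/27 dx = -3136/59049;  ∫_0^2/3 49*x^4/81 dx = 1568/98415.
  Sum: 1568/177147 − 784/19683 + 448/6561 − 3136/59049 + 1568/98415 = 112/885735.
  ∫_0^2/3 (u')² dx = ∫_0^2/3 (49*x^6 - 98*x^5 + 637*x^4/9 - 196*x^3/9 + 196*x^2/81) dx. Term by term:
    ∫_0^2/3 49*x^6 dx = 896/2187;  ∫_0^2/3 -98*x^5 dx = -3136/2187;  ∫_0^2/3 637*x^4/9 dx = 20384/10935;
    ∫_0^2/3 -196*x^3/9 dx = -784/729;  ∫_0^2/3 196*x^2/81 dx = 1568/6561.
  Sum: 896/2187 − 3136/2187 + 20384/10935 − 784/729 + 1568/6561 = 112/32805.
∫_0^2/3 u² dx = 112/885735, so ||u||_L² = 4*sqrt(105)/3645.
∫_0^2/3 (u')² dx = 112/32805, so ||u'||_L² = 4*sqrt(35)/405.
Ratio ||u||_L² / ||u'||_L² = sqrt(3)/9.
Sharp Poincaré constant on H^1_0(0, 2/3) is C_P = L/π = 2/(3*π), achieved by sin(3*π/2·x).
A polynomial bump cannot attain the sharp Poincaré constant (only the first sine eigenfunction does), so the ratio is strictly less than C_P, consistent with ||u||_L² ≤ C_P ||u'||_L².


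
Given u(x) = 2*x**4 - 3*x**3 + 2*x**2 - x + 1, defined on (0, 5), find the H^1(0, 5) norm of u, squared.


||u||_{H^1}^2 = 53867630/63

The H^1 norm (squared) on an interval (0, L) is
  ||u||_{H^1}^2 = ∫_0^L u(x)^2 dx + ∫_0^L u'(x)^2 dx.
Compute u'(x) = 8*x**3 - 9*x**2 + 4*x - 1.
Then u(x)^2 = 4*x**8 - 12*x**7 + 17*x**6 - 16*x**5 + 14*x**4 - 10*x**3 + 5*x**2 - 2*x + 1 and u'(x)^2 = 64*x**6 - 144*x**5 + 145*x**4 - 88*x**3 + 34*x**2 - 8*x + 1.
Integrate each monomial from 0 to 5 using ∫_0^5 c·x^n dx = c·5^(n+1)/(n+1):
  ∫_0^5 u(x)^2 dx = ∫_0^5 (4*x^8 - 12*x^7 + 17*x^6 - 16*x^5 + 14*x^4 - 10*x^3 + 5*x^2 - 2*x + 1) dx. Term by term:
    ∫_0^5 4*x^8 dx = 7812500/9;  ∫_0^5 -12*x^7 dx = -1171875/2;  ∫_0^5 17*x^6 dx = 1328125/7;
    ∫_0^5 -16*x^5 dx = -125000/3;  ∫_0^5 14*x^4 dx = 8750;  ∫_0^5 -10*x^3 dx = -3125/2;
    ∫_0^5 5*x^2 dx = 625/3;  ∫_0^5 -2*x dx = -25;  ∫_0^5 1 dx = 5.
  Sum: 7812500/9 − 1171875/2 + 1328125/7 − 125000/3 + 8750 − 3125/2 + 625/3 − 25 + 5 = 27566240/63.
  ∫_0^5 u'(x)^2 dx = ∫_0^5 (64*x^6 - 144*x^5 + 145*x^4 - 88*x^3 + 34*x^2 - 8*x + 1) dx. Term by term:
    ∫_0^5 64*x^6 dx = 5000000/7;  ∫_0^5 -144*x^5 dx = -375000;  ∫_0^5 145*x^4 dx = 90625;
    ∫_0^5 -88*x^3 dx = -13750;  ∫_0^5 34*x^2 dx = 4250/3;  ∫_0^5 -8*x dx = -100;
    ∫_0^5 1 dx = 5.
  Sum: 5000000/7 − 375000 + 90625 − 13750 + 4250/3 − 100 + 5 = 8767130/21.
Adding: ||u||_{H^1}^2 = 27566240/63 + 8767130/21 = 53867630/63.


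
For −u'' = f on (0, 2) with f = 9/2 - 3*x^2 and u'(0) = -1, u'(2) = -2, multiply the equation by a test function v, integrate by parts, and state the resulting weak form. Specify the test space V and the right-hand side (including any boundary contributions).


V = H^1(0, 2) (v unrestricted at boundary; u is determined up to an additive constant); weak form: ∫_0^2 u'v' dx = ∫_0^2 (9/2 - 3*x^2) v dx − 2·v(2) + v(0) for all v ∈ V.

Multiply both sides by a test function v and integrate from 0 to 2:
  ∫_0^2 −u''(x) v(x) dx = ∫_0^2 f(x) v(x) dx.
Integrate the LHS by parts once:
  ∫_0^2 −u'' v dx = −[u'(x) v(x)]_0^2 + ∫_0^2 u'(x) v'(x) dx.
Thus ∫_0^2 u'(x) v'(x) dx = ∫_0^2 f(x) v(x) dx + [u'(x) v(x)]_0^2.
Choose V so that boundary terms are either known or forced to vanish.
u has inhomogeneous Neumann u'(0) = -1, u'(2) = -2. [u' v]_0^2 = (-2)·v(2) − (-1)·v(0) = − 2·v(2) + v(0). Take V = H^1(0, 2); boundary term becomes part of RHS.
Weak formulation: find u (satisfying any essential BC) such that ∫_0^2 u'(x) v'(x) dx = ∫_0^2 f v dx − 2·v(2) + v(0) for all v ∈ V (Neumann data are natural BCs: they enter the RHS as boundary terms).
Substituting f(x) = 9/2 - 3*x^2, the right-hand side is ∫_0^2 (9/2 - 3*x^2) v dx − 2·v(2) + v(0).
Compatibility check (pure Neumann): taking v ≡ 1 ∈ V gives 0 = ∫_0^2 f dx + (-2) − (-1), i.e. ∫_0^2 f dx must equal u'(0) − u'(2) = 1. Indeed ∫_0^2 (9/2 - 3*x^2) dx = 1, so the data are compatible. The solution is then unique only up to an additive constant (fix it e.g. by requiring ∫_0^2 u dx = 0).


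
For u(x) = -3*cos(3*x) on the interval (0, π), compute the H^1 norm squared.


||u||_{H^1(0,π)}^2 = 45*π

u'(x) = 9*sin(3*x).
Expand u² and (u')² and integrate term by term on (0, π), using: for integers n ≥ 1, ∫_0^π sin²(nx) dx = ∫_0^π cos²(nx) dx = π/2; for n ≠ n', ∫_0^π sin(nx)sin(n'x) dx = ∫_0^π cos(nx)cos(n'x) dx = 0; and by product-to-sum, ∫_0^π sin(nx)cos(n'x) dx = ½∫_0^π [sin((n+n')x) + sin((n−n')x)] dx, which is 0 when n+n' is even and 2n/(n²−n'²) when n+n' is odd (it need not vanish on (0, π)).
  u² squared terms: (-3)²·∫cos(3x)² dx = 9·π/2 = 9*π/2.
  So ∫_0^π u² dx = 9*π/2.
  (u')² squared terms: (9)²·∫sin(3x)² dx = 81·π/2 = 81*π/2.
  So ∫_0^π (u')² dx = 81*π/2.
||u||_{H^1}^2 = (9*π/2) + (81*π/2) = 45*π.


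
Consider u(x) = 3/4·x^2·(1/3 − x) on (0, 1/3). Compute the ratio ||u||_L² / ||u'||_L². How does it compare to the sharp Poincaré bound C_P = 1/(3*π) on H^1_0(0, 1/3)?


||u||_L² / ||u'||_L² = sqrt(14)/42 < C_P = 1/(3*π).

u(x) = 3/4·x^2·(1/3 − x), so u'(x) = x*(2 - 9*x)/4.
u(x) = 3/4·x^2·(1/3 − x) vanishes at x = 0 and x = 1/3, so u ∈ H^1_0(0, 1/3). Differentiate via the product rule and integrate the resulting polynomials term by term.
  ∫_0^1/3 u² dx = ∫_0^1/3 (9*x^6/16 - 3*x^5/8 + x^4/16) dx. Term by term:
    ∫_0^1/3 9*x^6/16 dx = 1/27216;  ∫_0^1/3 -3*x^5/8 dx = -1/11664;  ∫_0^1/3 x^4/16 dx = 1/19440.
  Sum: 1/27216 − 1/11664 + 1/19440 = 1/408240.
  ∫_0^1/3 (u')² dx = ∫_0^1/3 (81*x^4/16 - 9*x^3/4 + x^2/4) dx. Term by term:
    ∫_0^1/3 81*x^4/16 dx = 1/240;  ∫_0^1/3 -9*x^3/4 dx = -1/144;  ∫_0^1/3 x^2/4 dx = 1/324.
  Sum: 1/240 − 1/144 + 1/324 = 1/3240.
∫_0^1/3 u² dx = 1/408240, so ||u||_L² = sqrt(35)/3780.
∫_0^1/3 (u')² dx = 1/3240, so ||u'||_L² = sqrt(10)/180.
Ratio ||u||_L² / ||u'||_L² = sqrt(14)/42.
Sharp Poincaré constant on H^1_0(0, 1/3) is C_P = L/π = 1/(3*π), achieved by sin(3*π·x).
A polynomial bump cannot attain the sharp Poincaré constant (only the first sine eigenfunction does), so the ratio is strictly less than C_P, consistent with ||u||_L² ≤ C_P ||u'||_L².


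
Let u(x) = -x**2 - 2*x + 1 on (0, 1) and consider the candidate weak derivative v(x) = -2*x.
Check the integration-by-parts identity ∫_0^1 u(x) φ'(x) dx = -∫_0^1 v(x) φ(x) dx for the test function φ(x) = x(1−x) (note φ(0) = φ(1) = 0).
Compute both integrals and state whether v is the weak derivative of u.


LHS = 1/2, RHS = 1/6. No, v is not the weak derivative of u.

u(x) = -x**2 - 2*x + 1, classical derivative u'(x) = -2*x - 2.
φ(x) = x(1−x), so φ'(x) = 1 - 2*x.
Note φ(0) = φ(1) = 0, so the boundary term u·φ vanishes.
LHS = ∫_0^1 u(x) φ'(x) dx = ∫_0^1 (2*x^3 + 3*x^2 - 4*x + 1) dx. Term by term:
  ∫_0^1 2*x^3 dx = 1/2;  ∫_0^1 3*x^2 dx = 1;  ∫_0^1 -4*x dx = -2;
  ∫_0^1 1 dx = 1.
Sum: 1/2 + 1 − 2 + 1 = 1/2.
So LHS = 1/2.
∫_0^1 v(x) φ(x) dx = ∫_0^1 (2*x^3 - 2*x^2) dx. Term by term:
  ∫_0^1 2*x^3 dx = 1/2;  ∫_0^1 -2*x^2 dx = -2/3.
Sum: 1/2 − 2/3 = -1/6.
So RHS = -∫_0^1 v(x) φ(x) dx = 1/6.
LHS − RHS = 1/3 ≠ 0, so the identity fails.
(For a valid weak derivative the identity must hold for EVERY test function, in particular this one. The failure shows v is NOT the weak derivative of u.)
Correct weak derivative would be u'(x) = -2*x - 2.


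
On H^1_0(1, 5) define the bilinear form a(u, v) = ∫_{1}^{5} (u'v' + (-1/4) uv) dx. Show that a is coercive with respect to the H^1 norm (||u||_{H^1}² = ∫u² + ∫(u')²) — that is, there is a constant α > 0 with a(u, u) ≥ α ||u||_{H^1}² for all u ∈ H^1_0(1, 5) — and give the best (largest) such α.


α = (-4 + π^2)/(π^2 + 16)

Coercivity of a(·,·) on H^1_0(1, 5) means a(u, u) ≥ α ||u||_{H^1}² for every u ∈ H^1_0.
The interval has length L = 4, and Poincaré/coercivity depend only on L. Here a(u, u) = ∫(u')² + (-1/4)·∫u².
Here c = -1/4 < 0 with |c| < (π/L)² = π^2/16, so coercivity still holds. The condition a(u,u) ≥ α||u||_{H^1}² reads (1−α)∫(u')² ≥ (α−c)∫u². Any admissible α is ≤ 1 (rapidly oscillating u have ∫u²/∫(u')² → 0), and α = 1 would force 0 ≥ (1−c)∫u², impossible since c < 1; so 1−α > 0. By the sharp Poincaré inequality on H^1_0 of an interval of length L, ∫(u')² ≥ (π/L)²∫u² with equality for the first sine mode sin(π(x−x₀)/L) (x₀ the left endpoint), so the inequality holds for all u iff (1−α)(π/L)² ≥ α − c, i.e. α ≤ ((π/L)² + c)/((π/L)² + 1) = (1 + c(L/π)²)/(1 + (L/π)²). (Direct route, valid since c ≤ 0: Poincaré gives c∫u² ≥ c(L/π)²∫(u')², so a(u,u) ≥ (1 + c(L/π)²)∫(u')², while ||u||_{H^1}² ≤ (1 + (L/π)²)∫(u')²; dividing yields the same α.) With (π/L)² = π^2/16 and c = -1/4, the largest admissible constant is α = ((π/L)² + c)/((π/L)² + 1).
Simplifying, α = (-4 + π^2)/(π^2 + 16).


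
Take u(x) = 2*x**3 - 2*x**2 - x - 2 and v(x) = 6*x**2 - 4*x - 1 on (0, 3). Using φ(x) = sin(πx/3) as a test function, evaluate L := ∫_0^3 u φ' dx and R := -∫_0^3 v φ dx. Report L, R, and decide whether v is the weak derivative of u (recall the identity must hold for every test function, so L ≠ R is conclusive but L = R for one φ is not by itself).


LHS = -120/π + 648/π^3, RHS = -120/π + 648/π^3. Yes, v = u' weakly.

u(x) = 2*x**3 - 2*x**2 - x - 2, classical derivative u'(x) = 6*x**2 - 4*x - 1.
φ(x) = sin(πx/3), so φ'(x) = π*cos(π*x/3)/3.
Note φ(0) = φ(3) = 0, so the boundary term u·φ vanishes.
LHS = ∫_0^3 u(x) φ'(x) dx = ∫_0^3 (2*π*x^3*cos(π*x/3)/3 - 2*π*x^2*cos(π*x/3)/3 - π*x*cos(π*x/3)/3 - 2*π*cos(π*x/3)/3) dx. Term by term:
  ∫_0^3 -2*π*cos(π*x/3)/3 dx = 0;  ∫_0^3 -2*π*x^2*cos(π*x/3)/3 dx = 36/π;  ∫_0^3 -π*x*cos(π*x/3)/3 dx = 6/π;
  ∫_0^3 2*π*x^3*cos(π*x/3)/3 dx = -162/π + 648/π^3.
Sum: 0 + 36/π + 6/π + -162/π + 648/π^3 = -120/π + 648/π^3.
So LHS = -120/π + 648/π^3.
∫_0^3 v(x) φ(x) dx = ∫_0^3 (6*x^2*sin(π*x/3) - 4*x*sin(π*x/3) - sin(π*x/3)) dx. Term by term:
  ∫_0^3 -sin(π*x/3) dx = -6/π;  ∫_0^3 -4*x*sin(π*x/3) dx = -36/π;  ∫_0^3 6*x^2*sin(π*x/3) dx = -648/π^3 + 162/π.
Sum: -6/π − 36/π + -648/π^3 + 162/π = -648/π^3 + 120/π.
So RHS = -∫_0^3 v(x) φ(x) dx = -120/π + 648/π^3.
LHS = RHS, so the identity holds for this test φ.
Moreover u is smooth here and v(x) = u'(x) = 6*x**2 - 4*x - 1 pointwise, so the identity holds for every test function. Hence v is the weak derivative of u.


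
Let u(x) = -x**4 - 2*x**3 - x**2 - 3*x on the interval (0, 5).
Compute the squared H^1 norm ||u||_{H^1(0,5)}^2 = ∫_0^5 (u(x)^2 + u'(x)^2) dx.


||u||_{H^1}^2 = 54192785/63

The H^1 norm (squared) on an interval (0, L) is
  ||u||_{H^1}^2 = ∫_0^L u(x)^2 dx + ∫_0^L u'(x)^2 dx.
Compute u'(x) = -4*x**3 - 6*x**2 - 2*x - 3.
Then u(x)^2 = x**8 + 4*x**7 + 6*x**6 + 10*x**5 + 13*x**4 + 6*x**3 + 9*x**2 and u'(x)^2 = 16*x**6 + 48*x**5 + 52*x**4 + 48*x**3 + 40*x**2 + 12*x + 9.
Integrate each monomial from 0 to 5 using ∫_0^5 c·x^n dx = c·5^(n+1)/(n+1):
  ∫_0^5 u(x)^2 dx = ∫_0^5 (x^8 + 4*x^7 + 6*x^6 + 10*x^5 + 13*x^4 + 6*x^3 + 9*x^2) dx. Term by term:
    ∫_0^5 x^8 dx = 1953125/9;  ∫_0^5 4*x^7 dx = 390625/2;  ∫_0^5 6*x^6 dx = 468750/7;
    ∫_0^5 10*x^5 dx = 78125/3;  ∫_0^5 13*x^4 dx = 8125;  ∫_0^5 6*x^3 dx = 1875/2;
    ∫_0^5 9*x^2 dx = 375.
  Sum: 1953125/9 + 390625/2 + 468750/7 + 78125/3 + 8125 + 1875/2 + 375 = 32430500/63.
  ∫_0^5 u'(x)^2 dx = ∫_0^5 (16*x^6 + 48*x^5 + 52*x^4 + 48*x^3 + 40*x^2 + 12*x + 9) dx. Term by term:
    ∫_0^5 16*x^6 dx = 1250000/7;  ∫_0^5 48*x^5 dx = 125000;  ∫_0^5 52*x^4 dx = 32500;
    ∫_0^5 48*x^3 dx = 7500;  ∫_0^5 40*x^2 dx = 5000/3;  ∫_0^5 12*x dx = 150;
    ∫_0^5 9 dx = 45.
  Sum: 1250000/7 + 125000 + 32500 + 7500 + 5000/3 + 150 + 45 = 7254095/21.
Adding: ||u||_{H^1}^2 = 32430500/63 + 7254095/21 = 54192785/63.


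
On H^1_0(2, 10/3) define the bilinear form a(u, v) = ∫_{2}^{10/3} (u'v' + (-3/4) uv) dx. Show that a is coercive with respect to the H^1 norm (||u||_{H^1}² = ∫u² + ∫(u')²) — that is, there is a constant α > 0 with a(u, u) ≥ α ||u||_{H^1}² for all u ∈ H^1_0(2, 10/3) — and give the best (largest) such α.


α = 3*(-4 + 3*π^2)/(16 + 9*π^2)

Coercivity of a(·,·) on H^1_0(2, 10/3) means a(u, u) ≥ α ||u||_{H^1}² for every u ∈ H^1_0.
The interval has length L = 4/3, and Poincaré/coercivity depend only on L. Here a(u, u) = ∫(u')² + (-3/4)·∫u².
Here c = -3/4 < 0 with |c| < (π/L)² = 9*π^2/16, so coercivity still holds. The condition a(u,u) ≥ α||u||_{H^1}² reads (1−α)∫(u')² ≥ (α−c)∫u². Any admissible α is ≤ 1 (rapidly oscillating u have ∫u²/∫(u')² → 0), and α = 1 would force 0 ≥ (1−c)∫u², impossible since c < 1; so 1−α > 0. By the sharp Poincaré inequality on H^1_0 of an interval of length L, ∫(u')² ≥ (π/L)²∫u² with equality for the first sine mode sin(π(x−x₀)/L) (x₀ the left endpoint), so the inequality holds for all u iff (1−α)(π/L)² ≥ α − c, i.e. α ≤ ((π/L)² + c)/((π/L)² + 1) = (1 + c(L/π)²)/(1 + (L/π)²). (Direct route, valid since c ≤ 0: Poincaré gives c∫u² ≥ c(L/π)²∫(u')², so a(u,u) ≥ (1 + c(L/π)²)∫(u')², while ||u||_{H^1}² ≤ (1 + (L/π)²)∫(u')²; dividing yields the same α.) With (π/L)² = 9*π^2/16 and c = -3/4, the largest admissible constant is α = ((π/L)² + c)/((π/L)² + 1).
Simplifying, α = 3*(-4 + 3*π^2)/(16 + 9*π^2).
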